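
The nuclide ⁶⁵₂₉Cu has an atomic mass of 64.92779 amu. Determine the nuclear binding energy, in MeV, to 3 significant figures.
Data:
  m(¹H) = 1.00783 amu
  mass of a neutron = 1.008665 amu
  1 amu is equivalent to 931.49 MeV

Σm = 29·m(¹H) + 36·m_n = 29.22707 + 36.311940 = 65.539010 amu
Mass defect Δm = 65.539010 − 64.92779 = 0.611220 amu
E_B = 0.611220 × 931.49 = 569.345 MeV

569 MeV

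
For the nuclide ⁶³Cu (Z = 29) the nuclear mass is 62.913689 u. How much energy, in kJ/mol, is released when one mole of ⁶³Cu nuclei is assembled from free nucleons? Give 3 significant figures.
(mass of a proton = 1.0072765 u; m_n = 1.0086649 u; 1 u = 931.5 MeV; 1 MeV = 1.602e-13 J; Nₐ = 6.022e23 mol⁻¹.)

5.32e+10 kJ/mol

The nucleus contains 29 protons and 63 − 29 = 34 neutrons.
Total constituent mass: 29 × 1.0072765 + 34 × 1.0086649 = 63.5056251 u
Δm = 63.5056251 − 62.913689 = 0.5919361 u
E_B = 0.5919361 × 931.5 = 551.388 MeV
Per nucleus in joules: 551.388 MeV × 1.602e-13 J/MeV = 8.8332e-11 J
Per mole: 8.8332e-11 J × 6.022e23 mol⁻¹ = 5.3194e+13 J/mol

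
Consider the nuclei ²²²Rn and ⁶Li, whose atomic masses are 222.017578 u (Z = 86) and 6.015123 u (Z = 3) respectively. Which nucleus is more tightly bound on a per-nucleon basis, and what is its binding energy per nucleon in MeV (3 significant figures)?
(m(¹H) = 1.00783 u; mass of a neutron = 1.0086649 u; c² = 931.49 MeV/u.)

²²²Rn: Σm = 86(1.00783) + 136(1.0086649) = 223.8518064 u; Δm = 1.8342284 u; E_B = 1708.6 MeV; E_B/A = 7.696 MeV
⁶Li: Σm = 3(1.00783) + 3(1.0086649) = 6.0494847 u; Δm = 0.0343617 u; E_B = 32.0076 MeV; E_B/A = 5.3346 MeV
²²²Rn has the higher binding energy per nucleon, so it is the more tightly bound nucleus.

²²²Rn; 7.70 MeV/nucleon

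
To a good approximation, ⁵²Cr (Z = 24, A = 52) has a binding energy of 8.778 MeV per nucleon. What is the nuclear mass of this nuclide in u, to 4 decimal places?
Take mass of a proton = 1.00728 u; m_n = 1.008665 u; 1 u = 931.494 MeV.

51.9273 u

Total binding energy = 52 × 8.778 = 456.456 MeV
Mass defect = 456.456 MeV / (931.494 MeV/u) = 0.490026 u
Constituent mass = 24(1.00728) + 28(1.008665) = 52.417340 u
Nuclear mass = 52.417340 − 0.490026 = 51.927314 u ≈ 51.9273 u (to 4 decimal places)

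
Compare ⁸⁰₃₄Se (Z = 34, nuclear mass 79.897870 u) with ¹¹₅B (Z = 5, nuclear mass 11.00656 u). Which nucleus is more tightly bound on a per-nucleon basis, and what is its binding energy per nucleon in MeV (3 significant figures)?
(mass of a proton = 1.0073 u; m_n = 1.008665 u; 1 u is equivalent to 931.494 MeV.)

⁸⁰₃₄Se: Σm = 34(1.0073) + 46(1.008665) = 80.646790 u; Δm = 0.748920 u; E_B = 697.61 MeV; E_B/A = 8.720 MeV
¹¹₅B: Σm = 5(1.0073) + 6(1.008665) = 11.088490 u; Δm = 0.081930 u; E_B = 76.317 MeV; E_B/A = 6.938 MeV
⁸⁰₃₄Se has the higher binding energy per nucleon, so it is the more tightly bound nucleus.

⁸⁰₃₄Se; 8.72 MeV/nucleon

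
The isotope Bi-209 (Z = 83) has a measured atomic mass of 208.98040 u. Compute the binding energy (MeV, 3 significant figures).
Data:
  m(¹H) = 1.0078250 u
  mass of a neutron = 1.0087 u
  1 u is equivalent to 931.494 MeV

Z = 83, so N = A − Z = 209 − 83 = 126.
Mass of separated nucleons = 83(1.0078250) + 126(1.0087) = 83.6494750 + 127.0962 = 210.7456750 u
Mass defect Δm = 210.7456750 − 208.98040 = 1.7652750 u
Converting to energy: 1.7652750 u × 931.494 MeV/u = 1644.34 MeV

1640 MeV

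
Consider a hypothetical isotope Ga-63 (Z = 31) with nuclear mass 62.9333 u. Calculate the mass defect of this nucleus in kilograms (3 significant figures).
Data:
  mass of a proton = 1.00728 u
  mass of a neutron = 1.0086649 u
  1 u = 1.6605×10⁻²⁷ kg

Σm = 31·m_p + 32·m_n = 31.22568 + 32.2772768 = 63.5029568 u
The mass defect is 63.5029568 − 62.9333 = 0.5696568 u.
In SI units: 0.5696568 u × 1.6605×10⁻²⁷ kg/u = 9.4592e-28 kg

9.46e-28 kg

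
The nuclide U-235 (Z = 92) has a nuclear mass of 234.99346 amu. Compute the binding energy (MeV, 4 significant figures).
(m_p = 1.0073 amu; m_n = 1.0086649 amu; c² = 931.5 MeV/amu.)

Z = 92, so N = A − Z = 235 − 92 = 143.
Mass of separated nucleons = 92(1.0073) + 143(1.0086649) = 92.6716 + 144.2390807 = 236.9106807 amu
The mass defect is 236.9106807 − 234.99346 = 1.9172207 amu.
E_B = 1.9172207 × 931.5 = 1785.89 MeV

1786 MeV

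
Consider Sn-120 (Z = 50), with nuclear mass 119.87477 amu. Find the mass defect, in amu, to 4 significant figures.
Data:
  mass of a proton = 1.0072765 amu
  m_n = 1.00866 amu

With 50 protons and 70 neutrons (A = 120):
Σm = 50·m_p + 70·m_n = 50.3638250 + 70.60620 = 120.9700250 amu
Mass defect Δm = 120.9700250 − 119.87477 = 1.0952550 amu

1.095 amu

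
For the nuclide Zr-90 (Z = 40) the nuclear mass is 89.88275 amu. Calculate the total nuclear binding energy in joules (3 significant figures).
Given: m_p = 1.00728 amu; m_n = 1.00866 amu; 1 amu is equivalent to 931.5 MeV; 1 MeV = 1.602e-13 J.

Total constituent mass: 40 × 1.00728 + 50 × 1.00866 = 90.72420 amu
The mass defect is 90.72420 − 89.88275 = 0.84145 amu.
E_B = 0.84145 × 931.5 = 783.811 MeV
In joules: 783.811 MeV × 1.602e-13 J/MeV = 1.2557e-10 J

1.26e-10 J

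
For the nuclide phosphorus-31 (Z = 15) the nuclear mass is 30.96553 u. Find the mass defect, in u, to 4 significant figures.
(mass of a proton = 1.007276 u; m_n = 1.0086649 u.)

The nucleus contains 15 protons and 31 − 15 = 16 neutrons.
Mass of separated nucleons = 15(1.007276) + 16(1.0086649) = 15.109140 + 16.1386384 = 31.2477784 u
Δm = 31.2477784 − 30.96553 = 0.2822484 u

0.2822 u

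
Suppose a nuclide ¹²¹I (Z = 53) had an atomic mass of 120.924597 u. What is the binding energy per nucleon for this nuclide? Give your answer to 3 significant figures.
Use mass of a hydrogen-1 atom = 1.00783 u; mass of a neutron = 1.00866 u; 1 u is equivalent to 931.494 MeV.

Total constituent mass: 53 × 1.00783 + 68 × 1.00866 = 122.00387 u
Δm = 122.00387 − 120.924597 = 1.079273 u
Binding energy = Δm·c² = 1.079273 × 931.494 MeV/u = 1005.34 MeV
Per nucleon: 1005.34 / 121 = 8.309 MeV

8.31 MeV/nucleon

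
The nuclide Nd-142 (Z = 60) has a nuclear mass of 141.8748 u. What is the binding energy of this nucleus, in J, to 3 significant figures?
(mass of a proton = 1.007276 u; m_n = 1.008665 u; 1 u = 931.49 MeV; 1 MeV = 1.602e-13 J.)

Z = 60, so N = A − Z = 142 − 60 = 82.
Total constituent mass: 60 × 1.007276 + 82 × 1.008665 = 143.147090 u
The mass defect is 143.147090 − 141.8748 = 1.272290 u.
Binding energy = Δm·c² = 1.272290 × 931.49 MeV/u = 1185.13 MeV
In joules: 1185.13 MeV × 1.602e-13 J/MeV = 1.8986e-10 J

1.90e-10 J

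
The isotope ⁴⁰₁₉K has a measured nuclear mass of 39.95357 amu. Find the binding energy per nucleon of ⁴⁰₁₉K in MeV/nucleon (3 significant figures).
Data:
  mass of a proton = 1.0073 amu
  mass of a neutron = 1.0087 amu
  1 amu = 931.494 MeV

Z = 19, so N = A − Z = 40 − 19 = 21.
Total constituent mass: 19 × 1.0073 + 21 × 1.0087 = 40.3214 amu
The mass defect is 40.3214 − 39.95357 = 0.36783 amu.
E_B = 0.36783 × 931.494 = 342.631 MeV
Per nucleon: 342.631 / 40 = 8.566 MeV

8.57 MeV/nucleon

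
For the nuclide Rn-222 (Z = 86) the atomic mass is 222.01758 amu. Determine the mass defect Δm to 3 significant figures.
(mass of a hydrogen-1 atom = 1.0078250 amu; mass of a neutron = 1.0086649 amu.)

1.83 amu

The nucleus contains 86 protons and 222 − 86 = 136 neutrons.
Total constituent mass: 86 × 1.0078250 + 136 × 1.0086649 = 223.8513764 amu
The mass defect is 223.8513764 − 222.01758 = 1.8337964 amu.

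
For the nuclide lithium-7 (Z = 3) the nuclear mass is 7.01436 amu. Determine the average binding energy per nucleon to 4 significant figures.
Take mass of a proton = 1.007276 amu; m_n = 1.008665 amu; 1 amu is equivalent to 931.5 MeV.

Z = 3, so N = A − Z = 7 − 3 = 4.
Total constituent mass: 3 × 1.007276 + 4 × 1.008665 = 7.056488 amu
Δm = 7.056488 − 7.01436 = 0.042128 amu
E_B = 0.042128 × 931.5 = 39.2422 MeV
Per nucleon: 39.2422 / 7 = 5.606 MeV

5.606 MeV/nucleon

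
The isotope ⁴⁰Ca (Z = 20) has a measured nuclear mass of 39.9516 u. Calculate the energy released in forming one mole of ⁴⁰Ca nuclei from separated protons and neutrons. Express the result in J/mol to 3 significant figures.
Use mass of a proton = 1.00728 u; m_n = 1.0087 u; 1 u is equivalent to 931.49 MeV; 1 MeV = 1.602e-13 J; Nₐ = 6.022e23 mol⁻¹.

3.31e+13 J/mol

Z = 20, so N = A − Z = 40 − 20 = 20.
Σm = 20·m_p + 20·m_n = 20.14560 + 20.1740 = 40.31960 u
Δm = 40.31960 − 39.9516 = 0.36800 u
Converting to energy: 0.36800 u × 931.49 MeV/u = 342.788 MeV
Per nucleus in joules: 342.788 MeV × 1.602e-13 J/MeV = 5.4915e-11 J
Per mole: 5.4915e-11 J × 6.022e23 mol⁻¹ = 3.3070e+13 J/mol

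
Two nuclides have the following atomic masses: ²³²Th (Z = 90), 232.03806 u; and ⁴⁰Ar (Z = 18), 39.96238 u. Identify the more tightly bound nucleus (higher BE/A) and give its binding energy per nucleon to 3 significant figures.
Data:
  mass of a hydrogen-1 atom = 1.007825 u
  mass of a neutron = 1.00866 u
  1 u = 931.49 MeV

⁴⁰Ar; 8.59 MeV/nucleon

²³²Th: Σm = 90(1.007825) + 142(1.00866) = 233.933970 u; Δm = 1.895910 u; E_B = 1766.0 MeV; E_B/A = 7.612 MeV
⁴⁰Ar: Σm = 18(1.007825) + 22(1.00866) = 40.331370 u; Δm = 0.368990 u; E_B = 343.71 MeV; E_B/A = 8.593 MeV
⁴⁰Ar has the higher binding energy per nucleon, so it is the more tightly bound nucleus.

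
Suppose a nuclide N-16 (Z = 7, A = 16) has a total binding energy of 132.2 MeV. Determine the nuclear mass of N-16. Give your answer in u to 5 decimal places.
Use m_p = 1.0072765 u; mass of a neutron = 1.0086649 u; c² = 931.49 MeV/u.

15.98700 u

Mass defect = 132.2 MeV / (931.49 MeV/u) = 0.1419232 u
Constituent mass = 7(1.0072765) + 9(1.0086649) = 16.1289196 u
Nuclear mass = 16.1289196 − 0.1419232 = 15.9869964 u ≈ 15.98700 u (to 5 decimal places)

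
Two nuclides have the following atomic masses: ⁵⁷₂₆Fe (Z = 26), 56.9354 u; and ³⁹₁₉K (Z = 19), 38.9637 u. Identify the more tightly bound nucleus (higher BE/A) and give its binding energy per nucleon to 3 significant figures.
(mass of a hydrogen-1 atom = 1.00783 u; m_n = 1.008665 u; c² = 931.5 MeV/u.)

⁵⁷₂₆Fe: Σm = 26(1.00783) + 31(1.008665) = 57.472195 u; Δm = 0.536795 u; E_B = 500.02 MeV; E_B/A = 8.772 MeV
³⁹₁₉K: Σm = 19(1.00783) + 20(1.008665) = 39.322070 u; Δm = 0.358370 u; E_B = 333.822 MeV; E_B/A = 8.560 MeV
⁵⁷₂₆Fe has the higher binding energy per nucleon, so it is the more tightly bound nucleus.

⁵⁷₂₆Fe; 8.77 MeV/nucleon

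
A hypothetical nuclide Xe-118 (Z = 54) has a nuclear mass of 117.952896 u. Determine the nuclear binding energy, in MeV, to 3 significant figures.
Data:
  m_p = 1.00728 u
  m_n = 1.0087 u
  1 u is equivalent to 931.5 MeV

929 MeV

Z = 54, so N = A − Z = 118 − 54 = 64.
Mass of separated nucleons = 54(1.00728) + 64(1.0087) = 54.39312 + 64.5568 = 118.94992 u
The mass defect is 118.94992 − 117.952896 = 0.997024 u.
Converting to energy: 0.997024 u × 931.5 MeV/u = 928.728 MeV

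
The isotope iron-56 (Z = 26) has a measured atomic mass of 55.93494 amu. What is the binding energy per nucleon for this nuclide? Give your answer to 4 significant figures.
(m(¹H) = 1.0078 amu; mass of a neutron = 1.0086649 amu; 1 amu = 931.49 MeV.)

8.779 MeV/nucleon

Z = 26, so N = A − Z = 56 − 26 = 30.
Mass of separated nucleons = 26(1.0078) + 30(1.0086649) = 26.2028 + 30.2599470 = 56.4627470 amu
Mass defect Δm = 56.4627470 − 55.93494 = 0.5278070 amu
Converting to energy: 0.5278070 amu × 931.49 MeV/amu = 491.647 MeV
Per nucleon: 491.647 / 56 = 8.779 MeV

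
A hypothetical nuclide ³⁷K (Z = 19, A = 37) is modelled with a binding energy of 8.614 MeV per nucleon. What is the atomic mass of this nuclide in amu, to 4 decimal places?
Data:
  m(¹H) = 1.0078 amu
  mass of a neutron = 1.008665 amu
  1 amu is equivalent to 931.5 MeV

Total binding energy = 37 × 8.614 = 318.718 MeV
Mass defect = 318.718 MeV / (931.5 MeV/amu) = 0.342156 amu
Constituent mass = 19(1.0078) + 18(1.008665) = 37.304170 amu
Atomic mass = 37.304170 − 0.342156 = 36.962014 amu ≈ 36.9620 amu (to 4 decimal places)

36.9620 amu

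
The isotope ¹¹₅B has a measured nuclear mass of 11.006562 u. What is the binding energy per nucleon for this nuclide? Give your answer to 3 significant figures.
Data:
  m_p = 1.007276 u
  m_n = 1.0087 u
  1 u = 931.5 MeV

6.95 MeV/nucleon

Total constituent mass: 5 × 1.007276 + 6 × 1.0087 = 11.088580 u
Mass defect Δm = 11.088580 − 11.006562 = 0.082018 u
Binding energy = Δm·c² = 0.082018 × 931.5 MeV/u = 76.3998 MeV
Per nucleon: 76.3998 / 11 = 6.945 MeV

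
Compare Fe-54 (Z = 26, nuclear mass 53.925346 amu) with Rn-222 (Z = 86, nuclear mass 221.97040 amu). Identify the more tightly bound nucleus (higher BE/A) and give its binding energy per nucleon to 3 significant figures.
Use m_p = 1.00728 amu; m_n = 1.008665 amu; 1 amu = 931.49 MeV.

Fe-54; 8.74 MeV/nucleon

Fe-54: Σm = 26(1.00728) + 28(1.008665) = 54.431900 amu; Δm = 0.506554 amu; E_B = 471.85 MeV; E_B/A = 8.738 MeV
Rn-222: Σm = 86(1.00728) + 136(1.008665) = 223.804520 amu; Δm = 1.834120 amu; E_B = 1708.5 MeV; E_B/A = 7.696 MeV
Fe-54 has the higher binding energy per nucleon, so it is the more tightly bound nucleus.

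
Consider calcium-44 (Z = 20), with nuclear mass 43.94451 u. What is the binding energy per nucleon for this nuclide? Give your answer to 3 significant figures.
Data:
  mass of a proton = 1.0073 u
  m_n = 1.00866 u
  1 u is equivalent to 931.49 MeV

Mass of separated nucleons = 20(1.0073) + 24(1.00866) = 20.1460 + 24.20784 = 44.35384 u
The mass defect is 44.35384 − 43.94451 = 0.40933 u.
Binding energy = Δm·c² = 0.40933 × 931.49 MeV/u = 381.287 MeV
Dividing by A = 44 gives 8.666 MeV per nucleon.

8.67 MeV/nucleon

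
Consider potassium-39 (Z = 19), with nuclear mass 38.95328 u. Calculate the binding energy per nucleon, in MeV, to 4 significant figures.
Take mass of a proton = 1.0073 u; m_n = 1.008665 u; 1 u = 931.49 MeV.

8.568 MeV/nucleon

The nucleus contains 19 protons and 39 − 19 = 20 neutrons.
Σm = 19·m_p + 20·m_n = 19.1387 + 20.173300 = 39.312000 u
The mass defect is 39.312000 − 38.95328 = 0.358720 u.
Binding energy = Δm·c² = 0.358720 × 931.49 MeV/u = 334.144 MeV
Per nucleon: 334.144 / 39 = 8.568 MeV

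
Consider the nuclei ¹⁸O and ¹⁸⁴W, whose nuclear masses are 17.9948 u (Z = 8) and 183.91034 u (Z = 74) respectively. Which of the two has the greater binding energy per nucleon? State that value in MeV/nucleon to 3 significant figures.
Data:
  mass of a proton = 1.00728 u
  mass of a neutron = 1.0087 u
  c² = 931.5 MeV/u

¹⁸⁴W; 8.03 MeV/nucleon

¹⁸O: Σm = 8(1.00728) + 10(1.0087) = 18.14524 u; Δm = 0.15044 u; E_B = 140.13 MeV; E_B/A = 7.785 MeV
¹⁸⁴W: Σm = 74(1.00728) + 110(1.0087) = 185.49572 u; Δm = 1.58538 u; E_B = 1476.8 MeV; E_B/A = 8.026 MeV
¹⁸⁴W has the higher binding energy per nucleon, so it is the more tightly bound nucleus.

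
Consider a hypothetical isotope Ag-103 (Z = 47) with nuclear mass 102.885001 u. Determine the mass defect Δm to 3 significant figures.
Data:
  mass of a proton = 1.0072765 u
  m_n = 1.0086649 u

Mass of separated nucleons = 47(1.0072765) + 56(1.0086649) = 47.3419955 + 56.4852344 = 103.8272299 u
Δm = 103.8272299 − 102.885001 = 0.9422289 u

0.942 u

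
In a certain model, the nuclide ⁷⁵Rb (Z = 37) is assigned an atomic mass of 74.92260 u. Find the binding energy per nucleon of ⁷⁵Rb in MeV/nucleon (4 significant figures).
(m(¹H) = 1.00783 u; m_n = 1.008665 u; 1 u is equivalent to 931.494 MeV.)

8.649 MeV/nucleon

The nucleus contains 37 protons and 75 − 37 = 38 neutrons.
Σm = 37·m(¹H) + 38·m_n = 37.28971 + 38.329270 = 75.618980 u
Δm = 75.618980 − 74.92260 = 0.696380 u
E_B = 0.696380 × 931.494 = 648.674 MeV
Dividing by A = 75 gives 8.649 MeV per nucleon.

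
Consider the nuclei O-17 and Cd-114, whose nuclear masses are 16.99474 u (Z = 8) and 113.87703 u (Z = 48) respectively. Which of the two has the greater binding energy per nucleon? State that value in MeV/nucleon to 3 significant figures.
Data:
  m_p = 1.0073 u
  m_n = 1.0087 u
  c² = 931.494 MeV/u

O-17: Σm = 8(1.0073) + 9(1.0087) = 17.1367 u; Δm = 0.14196 u; E_B = 132.235 MeV; E_B/A = 7.779 MeV
Cd-114: Σm = 48(1.0073) + 66(1.0087) = 114.9246 u; Δm = 1.04757 u; E_B = 975.81 MeV; E_B/A = 8.560 MeV
Cd-114 has the higher binding energy per nucleon, so it is the more tightly bound nucleus.

Cd-114; 8.56 MeV/nucleon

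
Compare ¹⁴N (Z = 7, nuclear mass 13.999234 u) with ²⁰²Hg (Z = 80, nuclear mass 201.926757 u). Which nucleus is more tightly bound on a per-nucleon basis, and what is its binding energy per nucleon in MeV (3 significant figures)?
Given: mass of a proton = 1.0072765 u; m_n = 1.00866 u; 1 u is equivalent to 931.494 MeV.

²⁰²Hg; 7.89 MeV/nucleon

¹⁴N: Σm = 7(1.0072765) + 7(1.00866) = 14.1115555 u; Δm = 0.1123215 u; E_B = 104.627 MeV; E_B/A = 7.473 MeV
²⁰²Hg: Σm = 80(1.0072765) + 122(1.00866) = 203.6386400 u; Δm = 1.7118830 u; E_B = 1594.6 MeV; E_B/A = 7.894 MeV
²⁰²Hg has the higher binding energy per nucleon, so it is the more tightly bound nucleus.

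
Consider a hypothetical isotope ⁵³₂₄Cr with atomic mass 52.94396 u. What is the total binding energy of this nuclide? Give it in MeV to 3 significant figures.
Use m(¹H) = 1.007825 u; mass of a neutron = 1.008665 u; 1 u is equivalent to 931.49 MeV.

461 MeV

The nucleus contains 24 protons and 53 − 24 = 29 neutrons.
Total constituent mass: 24 × 1.007825 + 29 × 1.008665 = 53.439085 u
Mass defect Δm = 53.439085 − 52.94396 = 0.495125 u
Converting to energy: 0.495125 u × 931.49 MeV/u = 461.204 MeV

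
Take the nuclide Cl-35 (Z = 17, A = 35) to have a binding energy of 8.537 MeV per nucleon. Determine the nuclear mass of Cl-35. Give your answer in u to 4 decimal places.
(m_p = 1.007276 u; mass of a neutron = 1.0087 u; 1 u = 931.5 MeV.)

34.9595 u

Total binding energy = 35 × 8.537 = 298.795 MeV
Mass defect = 298.795 MeV / (931.5 MeV/u) = 0.320768 u
Constituent mass = 17(1.007276) + 18(1.0087) = 35.280292 u
Nuclear mass = 35.280292 − 0.320768 = 34.959524 u ≈ 34.9595 u (to 4 decimal places)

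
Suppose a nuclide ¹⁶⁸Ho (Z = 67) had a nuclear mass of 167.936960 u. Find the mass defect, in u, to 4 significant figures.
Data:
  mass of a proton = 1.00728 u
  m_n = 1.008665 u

Mass of separated nucleons = 67(1.00728) + 101(1.008665) = 67.48776 + 101.875165 = 169.362925 u
Mass defect Δm = 169.362925 − 167.936960 = 1.425965 u

1.426 u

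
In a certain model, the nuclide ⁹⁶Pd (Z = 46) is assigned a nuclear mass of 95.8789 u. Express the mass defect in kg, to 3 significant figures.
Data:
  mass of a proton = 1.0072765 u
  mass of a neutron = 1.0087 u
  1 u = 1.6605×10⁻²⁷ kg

The nucleus contains 46 protons and 96 − 46 = 50 neutrons.
Σm = 46·m_p + 50·m_n = 46.3347190 + 50.4350 = 96.7697190 u
The mass defect is 96.7697190 − 95.8789 = 0.8908190 u.
In SI units: 0.8908190 u × 1.6605×10⁻²⁷ kg/u = 1.4792e-27 kg

1.48e-27 kg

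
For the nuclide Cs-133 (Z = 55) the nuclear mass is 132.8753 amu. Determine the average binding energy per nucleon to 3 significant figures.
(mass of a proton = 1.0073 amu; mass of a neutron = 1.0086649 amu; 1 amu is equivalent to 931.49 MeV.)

8.42 MeV/nucleon

With 55 protons and 78 neutrons (A = 133):
Mass of separated nucleons = 55(1.0073) + 78(1.0086649) = 55.4015 + 78.6758622 = 134.0773622 amu
Mass defect Δm = 134.0773622 − 132.8753 = 1.2020622 amu
Binding energy = Δm·c² = 1.2020622 × 931.49 MeV/amu = 1119.71 MeV
Per nucleon: 1119.71 / 133 = 8.419 MeV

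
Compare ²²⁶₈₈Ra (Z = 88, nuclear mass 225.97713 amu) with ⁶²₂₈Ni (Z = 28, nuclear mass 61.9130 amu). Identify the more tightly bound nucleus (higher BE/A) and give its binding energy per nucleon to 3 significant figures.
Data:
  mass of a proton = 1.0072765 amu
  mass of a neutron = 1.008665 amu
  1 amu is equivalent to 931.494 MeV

²²⁶₈₈Ra: Σm = 88(1.0072765) + 138(1.008665) = 227.8361020 amu; Δm = 1.8589720 amu; E_B = 1731.6 MeV; E_B/A = 7.662 MeV
⁶²₂₈Ni: Σm = 28(1.0072765) + 34(1.008665) = 62.4983520 amu; Δm = 0.5853520 amu; E_B = 545.25 MeV; E_B/A = 8.794 MeV
⁶²₂₈Ni has the higher binding energy per nucleon, so it is the more tightly bound nucleus.

⁶²₂₈Ni; 8.79 MeV/nucleon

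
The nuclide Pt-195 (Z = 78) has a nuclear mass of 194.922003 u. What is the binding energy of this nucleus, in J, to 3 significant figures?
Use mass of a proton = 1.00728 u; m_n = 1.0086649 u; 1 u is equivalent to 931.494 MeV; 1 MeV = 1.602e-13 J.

Z = 78, so N = A − Z = 195 − 78 = 117.
Mass of separated nucleons = 78(1.00728) + 117(1.0086649) = 78.56784 + 118.0137933 = 196.5816333 u
Mass defect Δm = 196.5816333 − 194.922003 = 1.6596303 u
Binding energy = Δm·c² = 1.6596303 × 931.494 MeV/u = 1545.94 MeV
In joules: 1545.94 MeV × 1.602e-13 J/MeV = 2.4766e-10 J

2.48e-10 J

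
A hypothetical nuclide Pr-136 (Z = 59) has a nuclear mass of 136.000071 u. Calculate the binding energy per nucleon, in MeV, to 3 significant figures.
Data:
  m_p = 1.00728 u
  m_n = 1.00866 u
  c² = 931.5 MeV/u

7.51 MeV/nucleon

The nucleus contains 59 protons and 136 − 59 = 77 neutrons.
Mass of separated nucleons = 59(1.00728) + 77(1.00866) = 59.42952 + 77.66682 = 137.09634 u
Δm = 137.09634 − 136.000071 = 1.096269 u
Binding energy = Δm·c² = 1.096269 × 931.5 MeV/u = 1021.17 MeV
BE/A = 1021.17 MeV / 136 = 7.509 MeV/nucleon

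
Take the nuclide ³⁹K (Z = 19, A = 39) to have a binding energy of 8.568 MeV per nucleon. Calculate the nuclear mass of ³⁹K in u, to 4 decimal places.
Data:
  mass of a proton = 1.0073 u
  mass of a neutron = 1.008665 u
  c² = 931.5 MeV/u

38.9533 u

Total binding energy = 39 × 8.568 = 334.152 MeV
Mass defect = 334.152 MeV / (931.5 MeV/u) = 0.358725 u
Constituent mass = 19(1.0073) + 20(1.008665) = 39.312000 u
Nuclear mass = 39.312000 − 0.358725 = 38.953275 u ≈ 38.9533 u (to 4 decimal places)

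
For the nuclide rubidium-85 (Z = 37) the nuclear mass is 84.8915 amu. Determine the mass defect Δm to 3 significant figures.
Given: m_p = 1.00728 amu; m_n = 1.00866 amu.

The nucleus contains 37 protons and 85 − 37 = 48 neutrons.
Total constituent mass: 37 × 1.00728 + 48 × 1.00866 = 85.68504 amu
Mass defect Δm = 85.68504 − 84.8915 = 0.79354 amu

0.794 amu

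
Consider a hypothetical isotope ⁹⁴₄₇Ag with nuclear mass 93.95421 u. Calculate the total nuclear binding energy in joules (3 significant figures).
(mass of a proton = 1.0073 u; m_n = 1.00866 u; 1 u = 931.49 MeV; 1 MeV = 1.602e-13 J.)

1.19e-10 J

Z = 47, so N = A − Z = 94 − 47 = 47.
Mass of separated nucleons = 47(1.0073) + 47(1.00866) = 47.3431 + 47.40702 = 94.75012 u
Mass defect Δm = 94.75012 − 93.95421 = 0.79591 u
Converting to energy: 0.79591 u × 931.49 MeV/u = 741.382 MeV
In joules: 741.382 MeV × 1.602e-13 J/MeV = 1.1877e-10 J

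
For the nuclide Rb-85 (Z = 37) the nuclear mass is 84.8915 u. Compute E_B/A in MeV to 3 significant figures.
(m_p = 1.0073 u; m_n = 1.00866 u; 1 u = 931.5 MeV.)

8.70 MeV/nucleon

Z = 37, so N = A − Z = 85 − 37 = 48.
Mass of separated nucleons = 37(1.0073) + 48(1.00866) = 37.2701 + 48.41568 = 85.68578 u
The mass defect is 85.68578 − 84.8915 = 0.79428 u.
Converting to energy: 0.79428 u × 931.5 MeV/u = 739.872 MeV
Per nucleon: 739.872 / 85 = 8.704 MeV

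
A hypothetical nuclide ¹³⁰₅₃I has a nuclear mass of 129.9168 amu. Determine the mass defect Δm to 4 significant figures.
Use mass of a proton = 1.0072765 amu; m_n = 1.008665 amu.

Mass of separated nucleons = 53(1.0072765) + 77(1.008665) = 53.3856545 + 77.667205 = 131.0528595 amu
Δm = 131.0528595 − 129.9168 = 1.1360595 amu

1.136 amu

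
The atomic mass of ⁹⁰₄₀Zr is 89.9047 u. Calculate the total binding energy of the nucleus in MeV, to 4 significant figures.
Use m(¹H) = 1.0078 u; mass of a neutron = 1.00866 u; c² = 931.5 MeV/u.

Total constituent mass: 40 × 1.0078 + 50 × 1.00866 = 90.74500 u
Mass defect Δm = 90.74500 − 89.9047 = 0.84030 u
Converting to energy: 0.84030 u × 931.5 MeV/u = 782.739 MeV

782.7 MeV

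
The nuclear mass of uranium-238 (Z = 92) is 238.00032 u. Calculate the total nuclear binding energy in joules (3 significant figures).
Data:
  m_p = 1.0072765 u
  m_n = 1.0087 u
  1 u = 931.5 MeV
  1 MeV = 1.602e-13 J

2.89e-10 J

Σm = 92·m_p + 146·m_n = 92.6694380 + 147.2702 = 239.9396380 u
The mass defect is 239.9396380 − 238.00032 = 1.9393180 u.
Binding energy = Δm·c² = 1.9393180 × 931.5 MeV/u = 1806.47 MeV
In joules: 1806.47 MeV × 1.602e-13 J/MeV = 2.8940e-10 J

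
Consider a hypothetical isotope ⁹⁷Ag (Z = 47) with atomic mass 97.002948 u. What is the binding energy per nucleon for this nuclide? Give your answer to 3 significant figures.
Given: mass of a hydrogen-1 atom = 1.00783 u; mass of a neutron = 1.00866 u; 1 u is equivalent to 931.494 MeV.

Σm = 47·m(¹H) + 50·m_n = 47.36801 + 50.43300 = 97.80101 u
Δm = 97.80101 − 97.002948 = 0.798062 u
Binding energy = Δm·c² = 0.798062 × 931.494 MeV/u = 743.390 MeV
BE/A = 743.390 MeV / 97 = 7.664 MeV/nucleon

7.66 MeV/nucleon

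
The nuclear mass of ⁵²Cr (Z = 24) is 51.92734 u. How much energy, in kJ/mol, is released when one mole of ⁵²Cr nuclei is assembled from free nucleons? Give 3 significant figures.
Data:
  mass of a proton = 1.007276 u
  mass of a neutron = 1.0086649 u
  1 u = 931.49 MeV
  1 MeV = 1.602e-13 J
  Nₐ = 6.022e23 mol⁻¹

4.40e+10 kJ/mol

With 24 protons and 28 neutrons (A = 52):
Mass of separated nucleons = 24(1.007276) + 28(1.0086649) = 24.174624 + 28.2426172 = 52.4172412 u
The mass defect is 52.4172412 − 51.92734 = 0.4899012 u.
E_B = 0.4899012 × 931.49 = 456.338 MeV
Per nucleus in joules: 456.338 MeV × 1.602e-13 J/MeV = 7.3105e-11 J
Per mole: 7.3105e-11 J × 6.022e23 mol⁻¹ = 4.4024e+13 J/mol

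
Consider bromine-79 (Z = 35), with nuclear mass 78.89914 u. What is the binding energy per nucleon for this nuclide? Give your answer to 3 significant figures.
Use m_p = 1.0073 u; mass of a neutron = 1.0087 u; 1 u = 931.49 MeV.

8.72 MeV/nucleon

Mass of separated nucleons = 35(1.0073) + 44(1.0087) = 35.2555 + 44.3828 = 79.6383 u
The mass defect is 79.6383 − 78.89914 = 0.73916 u.
E_B = 0.73916 × 931.49 = 688.520 MeV
BE/A = 688.520 MeV / 79 = 8.715 MeV/nucleon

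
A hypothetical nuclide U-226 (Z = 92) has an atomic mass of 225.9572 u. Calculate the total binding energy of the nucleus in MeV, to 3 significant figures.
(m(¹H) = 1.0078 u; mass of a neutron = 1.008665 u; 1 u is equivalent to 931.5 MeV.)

The nucleus contains 92 protons and 226 − 92 = 134 neutrons.
Mass of separated nucleons = 92(1.0078) + 134(1.008665) = 92.7176 + 135.161110 = 227.878710 u
The mass defect is 227.878710 − 225.9572 = 1.921510 u.
E_B = 1.921510 × 931.5 = 1789.89 MeV

1790 MeV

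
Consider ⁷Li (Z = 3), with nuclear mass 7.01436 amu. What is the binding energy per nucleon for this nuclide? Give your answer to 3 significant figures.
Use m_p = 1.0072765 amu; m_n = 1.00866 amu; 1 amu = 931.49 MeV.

Mass of separated nucleons = 3(1.0072765) + 4(1.00866) = 3.0218295 + 4.03464 = 7.0564695 amu
The mass defect is 7.0564695 − 7.01436 = 0.0421095 amu.
Binding energy = Δm·c² = 0.0421095 × 931.49 MeV/amu = 39.2246 MeV
Per nucleon: 39.2246 / 7 = 5.604 MeV

5.60 MeV/nucleon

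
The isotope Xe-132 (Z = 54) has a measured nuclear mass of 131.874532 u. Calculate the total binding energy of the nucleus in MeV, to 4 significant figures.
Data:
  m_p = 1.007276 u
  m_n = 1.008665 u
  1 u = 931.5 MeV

The nucleus contains 54 protons and 132 − 54 = 78 neutrons.
Σm = 54·m_p + 78·m_n = 54.392904 + 78.675870 = 133.068774 u
The mass defect is 133.068774 − 131.874532 = 1.194242 u.
E_B = 1.194242 × 931.5 = 1112.44 MeV

1112 MeV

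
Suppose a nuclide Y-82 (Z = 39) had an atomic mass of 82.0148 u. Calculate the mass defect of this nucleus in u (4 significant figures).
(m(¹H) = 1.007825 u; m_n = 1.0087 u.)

0.6645 u

Total constituent mass: 39 × 1.007825 + 43 × 1.0087 = 82.679275 u
Mass defect Δm = 82.679275 − 82.0148 = 0.664475 u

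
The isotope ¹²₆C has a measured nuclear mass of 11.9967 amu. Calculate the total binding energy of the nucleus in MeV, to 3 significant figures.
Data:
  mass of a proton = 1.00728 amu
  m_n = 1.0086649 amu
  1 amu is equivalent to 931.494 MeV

92.2 MeV

Σm = 6·m_p + 6·m_n = 6.04368 + 6.0519894 = 12.0956694 amu
The mass defect is 12.0956694 − 11.9967 = 0.0989694 amu.
Binding energy = Δm·c² = 0.0989694 × 931.494 MeV/amu = 92.1894 MeV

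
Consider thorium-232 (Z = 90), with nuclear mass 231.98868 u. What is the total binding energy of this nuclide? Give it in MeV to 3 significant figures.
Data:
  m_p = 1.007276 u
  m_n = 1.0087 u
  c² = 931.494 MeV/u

Z = 90, so N = A − Z = 232 − 90 = 142.
Σm = 90·m_p + 142·m_n = 90.654840 + 143.2354 = 233.890240 u
The mass defect is 233.890240 − 231.98868 = 1.901560 u.
Converting to energy: 1.901560 u × 931.494 MeV/u = 1771.29 MeV

1770 MeV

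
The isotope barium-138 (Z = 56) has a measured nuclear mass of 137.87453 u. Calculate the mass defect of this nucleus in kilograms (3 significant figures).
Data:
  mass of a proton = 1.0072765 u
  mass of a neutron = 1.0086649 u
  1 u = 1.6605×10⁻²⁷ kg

2.06e-27 kg

Σm = 56·m_p + 82·m_n = 56.4074840 + 82.7105218 = 139.1180058 u
The mass defect is 139.1180058 − 137.87453 = 1.2434758 u.
In SI units: 1.2434758 u × 1.6605×10⁻²⁷ kg/u = 2.0648e-27 kg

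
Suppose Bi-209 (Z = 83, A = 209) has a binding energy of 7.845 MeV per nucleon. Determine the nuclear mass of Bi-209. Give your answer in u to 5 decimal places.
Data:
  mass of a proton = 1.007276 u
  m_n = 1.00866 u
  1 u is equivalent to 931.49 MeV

208.93487 u

Total binding energy = 209 × 7.845 = 1639.605 MeV
Mass defect = 1639.605 MeV / (931.49 MeV/u) = 1.7601960 u
Constituent mass = 83(1.007276) + 126(1.00866) = 210.695068 u
Nuclear mass = 210.695068 − 1.7601960 = 208.9348720 u ≈ 208.93487 u (to 5 decimal places)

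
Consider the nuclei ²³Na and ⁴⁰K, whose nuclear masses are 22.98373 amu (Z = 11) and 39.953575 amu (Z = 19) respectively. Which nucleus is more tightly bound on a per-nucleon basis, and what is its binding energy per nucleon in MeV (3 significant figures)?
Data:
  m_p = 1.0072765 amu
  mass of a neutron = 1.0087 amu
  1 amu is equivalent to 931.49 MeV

⁴⁰K; 8.56 MeV/nucleon

²³Na: Σm = 11(1.0072765) + 12(1.0087) = 23.1844415 amu; Δm = 0.2007115 amu; E_B = 186.96 MeV; E_B/A = 8.129 MeV
⁴⁰K: Σm = 19(1.0072765) + 21(1.0087) = 40.3209535 amu; Δm = 0.3673785 amu; E_B = 342.21 MeV; E_B/A = 8.555 MeV
⁴⁰K has the higher binding energy per nucleon, so it is the more tightly bound nucleus.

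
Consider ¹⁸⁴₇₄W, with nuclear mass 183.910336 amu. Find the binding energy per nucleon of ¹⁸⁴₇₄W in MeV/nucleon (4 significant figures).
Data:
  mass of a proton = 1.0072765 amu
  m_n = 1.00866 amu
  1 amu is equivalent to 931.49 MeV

8.002 MeV/nucleon

With 74 protons and 110 neutrons (A = 184):
Mass of separated nucleons = 74(1.0072765) + 110(1.00866) = 74.5384610 + 110.95260 = 185.4910610 amu
The mass defect is 185.4910610 − 183.910336 = 1.5807250 amu.
Converting to energy: 1.5807250 amu × 931.49 MeV/amu = 1472.43 MeV
BE/A = 1472.43 MeV / 184 = 8.002 MeV/nucleon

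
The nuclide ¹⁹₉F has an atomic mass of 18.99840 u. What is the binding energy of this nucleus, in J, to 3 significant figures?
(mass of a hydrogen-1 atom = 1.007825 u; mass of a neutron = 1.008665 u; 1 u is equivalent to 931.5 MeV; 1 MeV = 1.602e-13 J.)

Z = 9, so N = A − Z = 19 − 9 = 10.
Total constituent mass: 9 × 1.007825 + 10 × 1.008665 = 19.157075 u
The mass defect is 19.157075 − 18.99840 = 0.158675 u.
Converting to energy: 0.158675 u × 931.5 MeV/u = 147.806 MeV
In joules: 147.806 MeV × 1.602e-13 J/MeV = 2.3679e-11 J

2.37e-11 J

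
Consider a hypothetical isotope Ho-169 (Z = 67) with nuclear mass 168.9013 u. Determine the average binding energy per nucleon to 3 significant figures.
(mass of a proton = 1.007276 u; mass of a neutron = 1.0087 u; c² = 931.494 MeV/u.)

Z = 67, so N = A − Z = 169 − 67 = 102.
Mass of separated nucleons = 67(1.007276) + 102(1.0087) = 67.487492 + 102.8874 = 170.374892 u
Δm = 170.374892 − 168.9013 = 1.473592 u
Binding energy = Δm·c² = 1.473592 × 931.494 MeV/u = 1372.64 MeV
Dividing by A = 169 gives 8.122 MeV per nucleon.

8.12 MeV/nucleon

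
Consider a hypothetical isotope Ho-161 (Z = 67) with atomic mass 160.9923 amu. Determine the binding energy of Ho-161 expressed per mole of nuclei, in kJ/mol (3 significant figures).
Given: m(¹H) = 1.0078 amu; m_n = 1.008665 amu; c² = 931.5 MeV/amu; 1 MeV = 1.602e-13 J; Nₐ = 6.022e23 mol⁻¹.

1.21e+11 kJ/mol

Mass of separated nucleons = 67(1.0078) + 94(1.008665) = 67.5226 + 94.814510 = 162.337110 amu
Δm = 162.337110 − 160.9923 = 1.344810 amu
E_B = 1.344810 × 931.5 = 1252.69 MeV
Per nucleus in joules: 1252.69 MeV × 1.602e-13 J/MeV = 2.0068e-10 J
Per mole: 2.0068e-10 J × 6.022e23 mol⁻¹ = 1.2085e+14 J/mol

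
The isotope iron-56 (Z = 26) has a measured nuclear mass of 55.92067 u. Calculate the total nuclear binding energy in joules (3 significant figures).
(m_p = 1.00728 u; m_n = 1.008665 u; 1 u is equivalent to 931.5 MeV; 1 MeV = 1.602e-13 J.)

7.89e-11 J

Mass of separated nucleons = 26(1.00728) + 30(1.008665) = 26.18928 + 30.259950 = 56.449230 u
Δm = 56.449230 − 55.92067 = 0.528560 u
Binding energy = Δm·c² = 0.528560 × 931.5 MeV/u = 492.354 MeV
In joules: 492.354 MeV × 1.602e-13 J/MeV = 7.8875e-11 J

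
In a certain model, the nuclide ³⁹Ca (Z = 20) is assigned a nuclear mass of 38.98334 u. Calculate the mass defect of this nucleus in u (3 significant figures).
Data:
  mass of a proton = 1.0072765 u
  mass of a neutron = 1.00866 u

With 20 protons and 19 neutrons (A = 39):
Σm = 20·m_p + 19·m_n = 20.1455300 + 19.16454 = 39.3100700 u
Mass defect Δm = 39.3100700 − 38.98334 = 0.3267300 u

0.327 u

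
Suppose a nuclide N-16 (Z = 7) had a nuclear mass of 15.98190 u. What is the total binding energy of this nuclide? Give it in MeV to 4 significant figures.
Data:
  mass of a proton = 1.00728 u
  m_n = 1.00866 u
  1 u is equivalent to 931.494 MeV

Σm = 7·m_p + 9·m_n = 7.05096 + 9.07794 = 16.12890 u
Mass defect Δm = 16.12890 − 15.98190 = 0.14700 u
E_B = 0.14700 × 931.494 = 136.930 MeV

136.9 MeV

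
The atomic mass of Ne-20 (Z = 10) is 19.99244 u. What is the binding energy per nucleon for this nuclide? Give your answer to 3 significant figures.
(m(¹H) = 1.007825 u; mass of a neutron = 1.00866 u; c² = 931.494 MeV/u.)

Total constituent mass: 10 × 1.007825 + 10 × 1.00866 = 20.164850 u
Mass defect Δm = 20.164850 − 19.99244 = 0.172410 u
E_B = 0.172410 × 931.494 = 160.599 MeV
BE/A = 160.599 MeV / 20 = 8.030 MeV/nucleon

8.03 MeV/nucleon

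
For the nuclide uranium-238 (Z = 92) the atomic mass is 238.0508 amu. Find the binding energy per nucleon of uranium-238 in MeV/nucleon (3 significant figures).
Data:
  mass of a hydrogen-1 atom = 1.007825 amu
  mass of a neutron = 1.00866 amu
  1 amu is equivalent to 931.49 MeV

7.57 MeV/nucleon

Total constituent mass: 92 × 1.007825 + 146 × 1.00866 = 239.984260 amu
Mass defect Δm = 239.984260 − 238.0508 = 1.933460 amu
Converting to energy: 1.933460 amu × 931.49 MeV/amu = 1801.00 MeV
BE/A = 1801.00 MeV / 238 = 7.567 MeV/nucleon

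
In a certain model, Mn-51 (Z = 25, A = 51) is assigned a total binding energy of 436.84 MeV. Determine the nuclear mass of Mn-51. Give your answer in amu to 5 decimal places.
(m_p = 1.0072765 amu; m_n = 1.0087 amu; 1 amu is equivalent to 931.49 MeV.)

Mass defect = 436.84 MeV / (931.49 MeV/amu) = 0.4689691 amu
Constituent mass = 25(1.0072765) + 26(1.0087) = 51.4081125 amu
Nuclear mass = 51.4081125 − 0.4689691 = 50.9391434 amu ≈ 50.93914 amu (to 5 decimal places)

50.93914 amu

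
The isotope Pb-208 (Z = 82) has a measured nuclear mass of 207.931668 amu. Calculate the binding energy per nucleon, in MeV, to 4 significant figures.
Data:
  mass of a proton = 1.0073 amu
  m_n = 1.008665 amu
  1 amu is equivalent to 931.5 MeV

Mass of separated nucleons = 82(1.0073) + 126(1.008665) = 82.5986 + 127.091790 = 209.690390 amu
Mass defect Δm = 209.690390 − 207.931668 = 1.758722 amu
Binding energy = Δm·c² = 1.758722 × 931.5 MeV/amu = 1638.25 MeV
Per nucleon: 1638.25 / 208 = 7.876 MeV

7.876 MeV/nucleon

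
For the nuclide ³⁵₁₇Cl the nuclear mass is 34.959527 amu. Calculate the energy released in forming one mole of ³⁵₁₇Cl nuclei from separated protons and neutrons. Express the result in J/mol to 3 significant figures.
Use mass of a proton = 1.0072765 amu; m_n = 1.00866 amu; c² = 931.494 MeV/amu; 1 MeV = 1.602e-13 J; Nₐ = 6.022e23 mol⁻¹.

2.88e+13 J/mol

Σm = 17·m_p + 18·m_n = 17.1237005 + 18.15588 = 35.2795805 amu
The mass defect is 35.2795805 − 34.959527 = 0.3200535 amu.
Converting to energy: 0.3200535 amu × 931.494 MeV/amu = 298.128 MeV
Per nucleus in joules: 298.128 MeV × 1.602e-13 J/MeV = 4.7760e-11 J
Per mole: 4.7760e-11 J × 6.022e23 mol⁻¹ = 2.8761e+13 J/mol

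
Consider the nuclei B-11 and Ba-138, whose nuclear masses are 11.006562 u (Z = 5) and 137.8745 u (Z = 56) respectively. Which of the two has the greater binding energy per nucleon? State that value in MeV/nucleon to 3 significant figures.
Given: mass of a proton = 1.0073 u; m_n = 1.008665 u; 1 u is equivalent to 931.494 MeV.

B-11: Σm = 5(1.0073) + 6(1.008665) = 11.088490 u; Δm = 0.081928 u; E_B = 76.315 MeV; E_B/A = 6.938 MeV
Ba-138: Σm = 56(1.0073) + 82(1.008665) = 139.119330 u; Δm = 1.244830 u; E_B = 1159.6 MeV; E_B/A = 8.403 MeV
Ba-138 has the higher binding energy per nucleon, so it is the more tightly bound nucleus.

Ba-138; 8.40 MeV/nucleon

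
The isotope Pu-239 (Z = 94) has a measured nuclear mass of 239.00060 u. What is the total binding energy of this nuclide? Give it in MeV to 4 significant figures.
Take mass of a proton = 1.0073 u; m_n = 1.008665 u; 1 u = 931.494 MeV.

1809 MeV

Total constituent mass: 94 × 1.0073 + 145 × 1.008665 = 240.942625 u
Mass defect Δm = 240.942625 − 239.00060 = 1.942025 u
Binding energy = Δm·c² = 1.942025 × 931.494 MeV/u = 1808.98 MeV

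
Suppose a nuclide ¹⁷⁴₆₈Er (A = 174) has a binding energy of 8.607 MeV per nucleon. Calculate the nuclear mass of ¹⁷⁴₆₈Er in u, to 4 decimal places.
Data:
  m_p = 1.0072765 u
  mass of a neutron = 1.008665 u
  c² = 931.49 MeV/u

173.8055 u

Total binding energy = 174 × 8.607 = 1497.618 MeV
Mass defect = 1497.618 MeV / (931.49 MeV/u) = 1.607766 u
Constituent mass = 68(1.0072765) + 106(1.008665) = 175.4132920 u
Nuclear mass = 175.4132920 − 1.607766 = 173.8055260 u ≈ 173.8055 u (to 4 decimal places)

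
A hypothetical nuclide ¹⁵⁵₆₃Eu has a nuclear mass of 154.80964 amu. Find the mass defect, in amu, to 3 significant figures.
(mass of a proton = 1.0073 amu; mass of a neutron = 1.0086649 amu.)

Z = 63, so N = A − Z = 155 − 63 = 92.
Σm = 63·m_p + 92·m_n = 63.4599 + 92.7971708 = 156.2570708 amu
Δm = 156.2570708 − 154.80964 = 1.4474308 amu

1.45 amu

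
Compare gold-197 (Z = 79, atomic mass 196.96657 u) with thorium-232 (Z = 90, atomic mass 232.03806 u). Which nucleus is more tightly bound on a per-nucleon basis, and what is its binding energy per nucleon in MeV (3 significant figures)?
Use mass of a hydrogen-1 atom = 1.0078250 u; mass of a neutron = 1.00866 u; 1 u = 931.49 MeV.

gold-197: Σm = 79(1.0078250) + 118(1.00866) = 198.6400550 u; Δm = 1.6734850 u; E_B = 1558.8 MeV; E_B/A = 7.913 MeV
thorium-232: Σm = 90(1.0078250) + 142(1.00866) = 233.9339700 u; Δm = 1.8959100 u; E_B = 1766.0 MeV; E_B/A = 7.612 MeV
gold-197 has the higher binding energy per nucleon, so it is the more tightly bound nucleus.

gold-197; 7.91 MeV/nucleon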